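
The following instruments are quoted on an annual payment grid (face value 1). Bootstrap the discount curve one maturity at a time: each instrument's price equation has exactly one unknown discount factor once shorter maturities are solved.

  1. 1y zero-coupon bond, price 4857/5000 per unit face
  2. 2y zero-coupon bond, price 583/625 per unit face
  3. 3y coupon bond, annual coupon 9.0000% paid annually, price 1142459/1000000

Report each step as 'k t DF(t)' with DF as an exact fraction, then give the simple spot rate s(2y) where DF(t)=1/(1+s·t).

1 1 4857/5000
2 2 583/625
3 3 8909/10000
s(2y) = (1/(583/625) − 1)/(2) = 21/583 ≈ 3.6021%

step 1 [1y] zero: DF = P = 4857/5000 ≈ 0.971400
step 2 [2y] zero: DF = P = 583/625 ≈ 0.932800
step 3 [3y] bond c/1=9/100: DF=(1142459/1000000 − 9/100·(0.971400+0.932800))/(1+9/100) = 8909/10000 ≈ 0.890900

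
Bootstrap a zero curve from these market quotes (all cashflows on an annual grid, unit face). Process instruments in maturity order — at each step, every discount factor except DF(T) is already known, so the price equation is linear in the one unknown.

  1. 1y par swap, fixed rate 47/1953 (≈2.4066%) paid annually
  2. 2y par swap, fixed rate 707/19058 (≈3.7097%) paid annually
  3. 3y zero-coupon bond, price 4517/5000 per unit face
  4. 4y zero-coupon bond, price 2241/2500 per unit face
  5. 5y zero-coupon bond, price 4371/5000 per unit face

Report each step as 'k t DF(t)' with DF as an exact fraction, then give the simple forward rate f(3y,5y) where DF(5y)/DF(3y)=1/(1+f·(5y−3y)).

step 1 [1y] swap r/1=47/1953: DF=(1 − 47/1953·(0))/(1+47/1953) = 1953/2000 ≈ 0.976500
step 2 [2y] swap r/1=707/19058: DF=(1 − 707/19058·(0.976500))/(1+707/19058) = 9293/10000 ≈ 0.929300
step 3 [3y] zero: DF = P = 4517/5000 ≈ 0.903400
step 4 [4y] zero: DF = P = 2241/2500 ≈ 0.896400
step 5 [5y] zero: DF = P = 4371/5000 ≈ 0.874200

1 1 1953/2000
2 2 9293/10000
3 3 4517/5000
4 4 2241/2500
5 5 4371/5000
f(3y,5y) = ((4517/5000)/(4371/5000) − 1)/(2) = 73/4371 ≈ 1.6701%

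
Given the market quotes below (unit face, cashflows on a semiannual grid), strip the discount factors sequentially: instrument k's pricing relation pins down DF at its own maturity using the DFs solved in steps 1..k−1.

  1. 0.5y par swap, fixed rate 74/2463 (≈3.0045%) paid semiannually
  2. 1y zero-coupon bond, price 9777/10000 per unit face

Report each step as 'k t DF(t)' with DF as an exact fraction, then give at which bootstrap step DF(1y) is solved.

step 1 [0.5y] swap r/2=37/2463: DF=(1 − 37/2463·(0))/(1+37/2463) = 2463/2500 ≈ 0.985200
step 2 [1y] zero: DF = P = 9777/10000 ≈ 0.977700

1 1/2 2463/2500
2 1 9777/10000
DF(1y) is solved at step 2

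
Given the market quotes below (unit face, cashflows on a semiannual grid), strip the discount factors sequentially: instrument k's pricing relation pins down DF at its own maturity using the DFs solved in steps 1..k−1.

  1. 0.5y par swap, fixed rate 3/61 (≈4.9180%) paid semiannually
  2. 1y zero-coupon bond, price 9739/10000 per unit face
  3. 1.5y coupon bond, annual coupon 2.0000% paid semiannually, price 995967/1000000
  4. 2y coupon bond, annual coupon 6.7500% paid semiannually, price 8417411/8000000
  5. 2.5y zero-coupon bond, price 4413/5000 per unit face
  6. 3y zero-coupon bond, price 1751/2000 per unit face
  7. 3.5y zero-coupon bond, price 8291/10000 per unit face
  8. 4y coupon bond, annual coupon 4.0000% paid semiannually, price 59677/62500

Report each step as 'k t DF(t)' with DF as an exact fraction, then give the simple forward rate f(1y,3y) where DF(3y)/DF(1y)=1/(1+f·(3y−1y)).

1 1/2 122/125
2 1 9739/10000
3 3/2 2417/2500
4 2 4613/5000
5 5/2 4413/5000
6 3 1751/2000
7 7/2 8291/10000
8 4 8101/10000
f(1y,3y) = ((9739/10000)/(1751/2000) − 1)/(2) = 492/8755 ≈ 5.6196%

step 1 [0.5y] swap r/2=3/122: DF=(1 − 3/122·(0))/(1+3/122) = 122/125 ≈ 0.976000
step 2 [1y] zero: DF = P = 9739/10000 ≈ 0.973900
step 3 [1.5y] bond c/2=1/100: DF=(995967/1000000 − 1/100·(0.976000+0.973900))/(1+1/100) = 2417/2500 ≈ 0.966800
step 4 [2y] bond c/2=27/800: DF=(8417411/8000000 − 27/800·(0.976000+0.973900+0.966800))/(1+27/800) = 4613/5000 ≈ 0.922600
step 5 [2.5y] zero: DF = P = 4413/5000 ≈ 0.882600
step 6 [3y] zero: DF = P = 1751/2000 ≈ 0.875500
step 7 [3.5y] zero: DF = P = 8291/10000 ≈ 0.829100
step 8 [4y] bond c/2=1/50: DF=(59677/62500 − 1/50·(0.976000+0.973900+0.966800+0.922600+0.882600+0.875500+0.829100))/(1+1/50) = 8101/10000 ≈ 0.810100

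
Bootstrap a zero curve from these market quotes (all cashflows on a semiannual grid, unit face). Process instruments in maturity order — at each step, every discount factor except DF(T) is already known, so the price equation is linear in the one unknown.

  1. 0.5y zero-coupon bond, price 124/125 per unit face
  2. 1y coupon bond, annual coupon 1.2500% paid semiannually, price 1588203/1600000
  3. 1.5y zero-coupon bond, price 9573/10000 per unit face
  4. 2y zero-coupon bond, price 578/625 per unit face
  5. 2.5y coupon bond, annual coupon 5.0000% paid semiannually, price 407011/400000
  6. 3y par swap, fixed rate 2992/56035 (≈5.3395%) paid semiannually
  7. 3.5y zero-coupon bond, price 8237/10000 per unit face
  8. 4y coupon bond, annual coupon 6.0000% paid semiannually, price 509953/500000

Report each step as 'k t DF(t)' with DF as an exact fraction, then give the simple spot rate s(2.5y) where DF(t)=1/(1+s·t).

1 1/2 124/125
2 1 9803/10000
3 3/2 9573/10000
4 2 578/625
5 5/2 8987/10000
6 3 1063/1250
7 7/2 8237/10000
8 4 803/1000
s(2.5y) = (1/(8987/10000) − 1)/(5/2) = 2026/44935 ≈ 4.5087%

step 1 [0.5y] zero: DF = P = 124/125 ≈ 0.992000
step 2 [1y] bond c/2=1/160: DF=(1588203/1600000 − 1/160·(0.992000))/(1+1/160) = 9803/10000 ≈ 0.980300
step 3 [1.5y] zero: DF = P = 9573/10000 ≈ 0.957300
step 4 [2y] zero: DF = P = 578/625 ≈ 0.924800
step 5 [2.5y] bond c/2=1/40: DF=(407011/400000 − 1/40·(0.992000+0.980300+0.957300+0.924800))/(1+1/40) = 8987/10000 ≈ 0.898700
step 6 [3y] swap r/2=1496/56035: DF=(1 − 1496/56035·(0.992000+0.980300+0.957300+0.924800+0.898700))/(1+1496/56035) = 1063/1250 ≈ 0.850400
step 7 [3.5y] zero: DF = P = 8237/10000 ≈ 0.823700
step 8 [4y] bond c/2=3/100: DF=(509953/500000 − 3/100·(0.992000+0.980300+0.957300+0.924800+0.898700+0.850400+0.823700))/(1+3/100) = 803/1000 ≈ 0.803000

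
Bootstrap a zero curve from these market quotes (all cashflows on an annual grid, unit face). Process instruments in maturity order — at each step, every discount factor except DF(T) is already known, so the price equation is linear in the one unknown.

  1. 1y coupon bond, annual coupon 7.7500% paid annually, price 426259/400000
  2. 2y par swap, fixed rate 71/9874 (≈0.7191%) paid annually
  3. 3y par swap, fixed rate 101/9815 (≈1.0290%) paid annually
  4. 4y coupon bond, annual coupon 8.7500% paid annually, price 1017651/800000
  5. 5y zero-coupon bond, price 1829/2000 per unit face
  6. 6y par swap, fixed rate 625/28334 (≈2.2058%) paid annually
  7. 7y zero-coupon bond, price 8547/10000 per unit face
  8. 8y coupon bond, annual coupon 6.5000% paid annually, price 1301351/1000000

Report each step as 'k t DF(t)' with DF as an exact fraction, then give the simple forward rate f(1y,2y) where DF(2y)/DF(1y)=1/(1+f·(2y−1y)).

step 1 [1y] bond c/1=31/400: DF=(426259/400000 − 31/400·(0))/(1+31/400) = 989/1000 ≈ 0.989000
step 2 [2y] swap r/1=71/9874: DF=(1 − 71/9874·(0.989000))/(1+71/9874) = 4929/5000 ≈ 0.985800
step 3 [3y] swap r/1=101/9815: DF=(1 − 101/9815·(0.989000+0.985800))/(1+101/9815) = 9697/10000 ≈ 0.969700
step 4 [4y] bond c/1=7/80: DF=(1017651/800000 − 7/80·(0.989000+0.985800+0.969700))/(1+7/80) = 583/625 ≈ 0.932800
step 5 [5y] zero: DF = P = 1829/2000 ≈ 0.914500
step 6 [6y] swap r/1=625/28334: DF=(1 − 625/28334·(0.989000+0.985800+0.969700+0.932800+0.914500))/(1+625/28334) = 7/8 ≈ 0.875000
step 7 [7y] zero: DF = P = 8547/10000 ≈ 0.854700
step 8 [8y] bond c/1=13/200: DF=(1301351/1000000 − 13/200·(0.989000+0.985800+0.969700+0.932800+0.914500+0.875000+0.854700))/(1+13/200) = 8239/10000 ≈ 0.823900

1 1 989/1000
2 2 4929/5000
3 3 9697/10000
4 4 583/625
5 5 1829/2000
6 6 7/8
7 7 8547/10000
8 8 8239/10000
f(1y,2y) = ((989/1000)/(4929/5000) − 1)/(1) = 16/4929 ≈ 0.3246%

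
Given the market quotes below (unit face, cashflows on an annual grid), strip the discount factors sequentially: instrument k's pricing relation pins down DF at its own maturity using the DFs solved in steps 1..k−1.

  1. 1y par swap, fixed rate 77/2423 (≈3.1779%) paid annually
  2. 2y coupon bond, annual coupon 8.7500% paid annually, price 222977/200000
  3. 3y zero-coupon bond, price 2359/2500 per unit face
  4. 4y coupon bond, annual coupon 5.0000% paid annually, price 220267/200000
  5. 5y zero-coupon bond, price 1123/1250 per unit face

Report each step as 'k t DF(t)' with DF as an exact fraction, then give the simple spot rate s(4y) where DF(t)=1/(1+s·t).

step 1 [1y] swap r/1=77/2423: DF=(1 − 77/2423·(0))/(1+77/2423) = 2423/2500 ≈ 0.969200
step 2 [2y] bond c/1=7/80: DF=(222977/200000 − 7/80·(0.969200))/(1+7/80) = 592/625 ≈ 0.947200
step 3 [3y] zero: DF = P = 2359/2500 ≈ 0.943600
step 4 [4y] bond c/1=1/20: DF=(220267/200000 − 1/20·(0.969200+0.947200+0.943600))/(1+1/20) = 9127/10000 ≈ 0.912700
step 5 [5y] zero: DF = P = 1123/1250 ≈ 0.898400

1 1 2423/2500
2 2 592/625
3 3 2359/2500
4 4 9127/10000
5 5 1123/1250
s(4y) = (1/(9127/10000) − 1)/(4) = 873/36508 ≈ 2.3913%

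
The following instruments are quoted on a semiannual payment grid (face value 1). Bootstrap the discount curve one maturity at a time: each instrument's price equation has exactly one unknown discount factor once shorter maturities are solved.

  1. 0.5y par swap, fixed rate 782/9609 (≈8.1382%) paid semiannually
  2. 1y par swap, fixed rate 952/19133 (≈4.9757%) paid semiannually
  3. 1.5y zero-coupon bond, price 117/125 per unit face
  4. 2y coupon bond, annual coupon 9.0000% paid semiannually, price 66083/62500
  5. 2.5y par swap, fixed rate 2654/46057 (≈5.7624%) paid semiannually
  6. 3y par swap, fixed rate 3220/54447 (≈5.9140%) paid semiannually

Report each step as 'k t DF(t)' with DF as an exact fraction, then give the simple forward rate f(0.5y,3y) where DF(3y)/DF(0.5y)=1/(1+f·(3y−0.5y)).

1 1/2 9609/10000
2 1 2381/2500
3 3/2 117/125
4 2 8891/10000
5 5/2 8673/10000
6 3 839/1000
f(0.5y,3y) = ((9609/10000)/(839/1000) − 1)/(5/2) = 1219/20975 ≈ 5.8117%

step 1 [0.5y] swap r/2=391/9609: DF=(1 − 391/9609·(0))/(1+391/9609) = 9609/10000 ≈ 0.960900
step 2 [1y] swap r/2=476/19133: DF=(1 − 476/19133·(0.960900))/(1+476/19133) = 2381/2500 ≈ 0.952400
step 3 [1.5y] zero: DF = P = 117/125 ≈ 0.936000
step 4 [2y] bond c/2=9/200: DF=(66083/62500 − 9/200·(0.960900+0.952400+0.936000))/(1+9/200) = 8891/10000 ≈ 0.889100
step 5 [2.5y] swap r/2=1327/46057: DF=(1 − 1327/46057·(0.960900+0.952400+0.936000+0.889100))/(1+1327/46057) = 8673/10000 ≈ 0.867300
step 6 [3y] swap r/2=1610/54447: DF=(1 − 1610/54447·(0.960900+0.952400+0.936000+0.889100+0.867300))/(1+1610/54447) = 839/1000 ≈ 0.839000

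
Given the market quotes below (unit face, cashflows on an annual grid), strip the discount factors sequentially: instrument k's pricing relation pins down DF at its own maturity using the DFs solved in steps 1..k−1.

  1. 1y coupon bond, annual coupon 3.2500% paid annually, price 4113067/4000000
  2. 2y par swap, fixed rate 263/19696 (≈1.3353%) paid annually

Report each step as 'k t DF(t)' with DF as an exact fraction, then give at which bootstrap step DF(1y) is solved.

step 1 [1y] bond c/1=13/400: DF=(4113067/4000000 − 13/400·(0))/(1+13/400) = 9959/10000 ≈ 0.995900
step 2 [2y] swap r/1=263/19696: DF=(1 − 263/19696·(0.995900))/(1+263/19696) = 9737/10000 ≈ 0.973700

1 1 9959/10000
2 2 9737/10000
DF(1y) is solved at step 1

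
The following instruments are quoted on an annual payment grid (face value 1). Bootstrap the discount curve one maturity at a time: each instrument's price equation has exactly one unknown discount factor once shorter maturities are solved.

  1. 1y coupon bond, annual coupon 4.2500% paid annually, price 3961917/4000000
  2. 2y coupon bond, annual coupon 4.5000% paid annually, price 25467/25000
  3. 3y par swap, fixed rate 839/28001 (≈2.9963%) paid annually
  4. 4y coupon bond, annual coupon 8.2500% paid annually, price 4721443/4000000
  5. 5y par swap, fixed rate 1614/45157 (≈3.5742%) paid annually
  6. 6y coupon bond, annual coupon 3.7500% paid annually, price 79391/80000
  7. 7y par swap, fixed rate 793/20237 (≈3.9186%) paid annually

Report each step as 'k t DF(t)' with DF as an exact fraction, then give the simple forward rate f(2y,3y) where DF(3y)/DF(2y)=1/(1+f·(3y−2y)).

1 1 9501/10000
2 2 9339/10000
3 3 9161/10000
4 4 877/1000
5 5 4193/5000
6 6 7933/10000
7 7 7621/10000
f(2y,3y) = ((9339/10000)/(9161/10000) − 1)/(1) = 178/9161 ≈ 1.9430%

step 1 [1y] bond c/1=17/400: DF=(3961917/4000000 − 17/400·(0))/(1+17/400) = 9501/10000 ≈ 0.950100
step 2 [2y] bond c/1=9/200: DF=(25467/25000 − 9/200·(0.950100))/(1+9/200) = 9339/10000 ≈ 0.933900
step 3 [3y] swap r/1=839/28001: DF=(1 − 839/28001·(0.950100+0.933900))/(1+839/28001) = 9161/10000 ≈ 0.916100
step 4 [4y] bond c/1=33/400: DF=(4721443/4000000 − 33/400·(0.950100+0.933900+0.916100))/(1+33/400) = 877/1000 ≈ 0.877000
step 5 [5y] swap r/1=1614/45157: DF=(1 − 1614/45157·(0.950100+0.933900+0.916100+0.877000))/(1+1614/45157) = 4193/5000 ≈ 0.838600
step 6 [6y] bond c/1=3/80: DF=(79391/80000 − 3/80·(0.950100+0.933900+0.916100+0.877000+0.838600))/(1+3/80) = 7933/10000 ≈ 0.793300
step 7 [7y] swap r/1=793/20237: DF=(1 − 793/20237·(0.950100+0.933900+0.916100+0.877000+0.838600+0.793300))/(1+793/20237) = 7621/10000 ≈ 0.762100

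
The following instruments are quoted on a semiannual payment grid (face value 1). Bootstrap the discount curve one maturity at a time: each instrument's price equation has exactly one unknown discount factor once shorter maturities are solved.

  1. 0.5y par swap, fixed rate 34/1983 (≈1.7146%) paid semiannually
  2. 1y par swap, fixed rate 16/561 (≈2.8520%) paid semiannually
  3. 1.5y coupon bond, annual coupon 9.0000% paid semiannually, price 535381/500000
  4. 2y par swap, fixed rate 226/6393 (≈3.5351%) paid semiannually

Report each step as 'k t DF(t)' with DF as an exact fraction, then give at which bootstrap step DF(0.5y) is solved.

step 1 [0.5y] swap r/2=17/1983: DF=(1 − 17/1983·(0))/(1+17/1983) = 1983/2000 ≈ 0.991500
step 2 [1y] swap r/2=8/561: DF=(1 − 8/561·(0.991500))/(1+8/561) = 243/250 ≈ 0.972000
step 3 [1.5y] bond c/2=9/200: DF=(535381/500000 − 9/200·(0.991500+0.972000))/(1+9/200) = 9401/10000 ≈ 0.940100
step 4 [2y] swap r/2=113/6393: DF=(1 − 113/6393·(0.991500+0.972000+0.940100))/(1+113/6393) = 4661/5000 ≈ 0.932200

1 1/2 1983/2000
2 1 243/250
3 3/2 9401/10000
4 2 4661/5000
DF(0.5y) is solved at step 1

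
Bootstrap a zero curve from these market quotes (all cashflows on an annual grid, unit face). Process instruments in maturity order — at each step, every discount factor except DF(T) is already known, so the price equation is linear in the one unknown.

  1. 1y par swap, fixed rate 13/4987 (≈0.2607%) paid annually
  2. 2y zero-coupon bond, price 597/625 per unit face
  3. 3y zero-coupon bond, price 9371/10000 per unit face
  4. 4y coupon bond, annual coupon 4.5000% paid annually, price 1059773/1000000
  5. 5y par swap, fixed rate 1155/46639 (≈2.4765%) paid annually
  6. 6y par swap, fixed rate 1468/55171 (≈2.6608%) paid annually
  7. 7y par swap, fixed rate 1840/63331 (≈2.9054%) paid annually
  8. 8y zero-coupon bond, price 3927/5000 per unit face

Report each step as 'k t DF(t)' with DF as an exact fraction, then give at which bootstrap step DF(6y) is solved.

step 1 [1y] swap r/1=13/4987: DF=(1 − 13/4987·(0))/(1+13/4987) = 4987/5000 ≈ 0.997400
step 2 [2y] zero: DF = P = 597/625 ≈ 0.955200
step 3 [3y] zero: DF = P = 9371/10000 ≈ 0.937100
step 4 [4y] bond c/1=9/200: DF=(1059773/1000000 − 9/200·(0.997400+0.955200+0.937100))/(1+9/200) = 8897/10000 ≈ 0.889700
step 5 [5y] swap r/1=1155/46639: DF=(1 − 1155/46639·(0.997400+0.955200+0.937100+0.889700))/(1+1155/46639) = 1769/2000 ≈ 0.884500
step 6 [6y] swap r/1=1468/55171: DF=(1 − 1468/55171·(0.997400+0.955200+0.937100+0.889700+0.884500))/(1+1468/55171) = 2133/2500 ≈ 0.853200
step 7 [7y] swap r/1=1840/63331: DF=(1 − 1840/63331·(0.997400+0.955200+0.937100+0.889700+0.884500+0.853200))/(1+1840/63331) = 102/125 ≈ 0.816000
step 8 [8y] zero: DF = P = 3927/5000 ≈ 0.785400

1 1 4987/5000
2 2 597/625
3 3 9371/10000
4 4 8897/10000
5 5 1769/2000
6 6 2133/2500
7 7 102/125
8 8 3927/5000
DF(6y) is solved at step 6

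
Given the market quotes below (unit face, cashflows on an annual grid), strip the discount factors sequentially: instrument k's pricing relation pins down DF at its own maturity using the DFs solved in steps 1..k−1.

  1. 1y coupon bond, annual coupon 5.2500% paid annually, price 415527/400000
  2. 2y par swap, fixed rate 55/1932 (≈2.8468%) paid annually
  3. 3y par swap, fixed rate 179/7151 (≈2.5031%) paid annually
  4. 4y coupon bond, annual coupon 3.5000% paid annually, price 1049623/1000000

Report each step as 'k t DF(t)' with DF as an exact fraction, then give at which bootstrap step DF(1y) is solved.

step 1 [1y] bond c/1=21/400: DF=(415527/400000 − 21/400·(0))/(1+21/400) = 987/1000 ≈ 0.987000
step 2 [2y] swap r/1=55/1932: DF=(1 − 55/1932·(0.987000))/(1+55/1932) = 189/200 ≈ 0.945000
step 3 [3y] swap r/1=179/7151: DF=(1 − 179/7151·(0.987000+0.945000))/(1+179/7151) = 2321/2500 ≈ 0.928400
step 4 [4y] bond c/1=7/200: DF=(1049623/1000000 − 7/200·(0.987000+0.945000+0.928400))/(1+7/200) = 4587/5000 ≈ 0.917400

1 1 987/1000
2 2 189/200
3 3 2321/2500
4 4 4587/5000
DF(1y) is solved at step 1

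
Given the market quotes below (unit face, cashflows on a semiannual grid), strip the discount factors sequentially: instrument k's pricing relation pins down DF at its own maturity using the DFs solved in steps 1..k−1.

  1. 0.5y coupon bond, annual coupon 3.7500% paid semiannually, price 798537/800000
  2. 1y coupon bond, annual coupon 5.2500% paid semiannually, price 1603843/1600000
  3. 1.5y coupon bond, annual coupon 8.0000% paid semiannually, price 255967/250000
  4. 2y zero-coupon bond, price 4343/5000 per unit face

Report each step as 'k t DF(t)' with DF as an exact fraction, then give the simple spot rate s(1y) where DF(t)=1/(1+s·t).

1 1/2 4899/5000
2 1 9517/10000
3 3/2 4551/5000
4 2 4343/5000
s(1y) = (1/(9517/10000) − 1)/(1) = 483/9517 ≈ 5.0751%

step 1 [0.5y] bond c/2=3/160: DF=(798537/800000 − 3/160·(0))/(1+3/160) = 4899/5000 ≈ 0.979800
step 2 [1y] bond c/2=21/800: DF=(1603843/1600000 − 21/800·(0.979800))/(1+21/800) = 9517/10000 ≈ 0.951700
step 3 [1.5y] bond c/2=1/25: DF=(255967/250000 − 1/25·(0.979800+0.951700))/(1+1/25) = 4551/5000 ≈ 0.910200
step 4 [2y] zero: DF = P = 4343/5000 ≈ 0.868600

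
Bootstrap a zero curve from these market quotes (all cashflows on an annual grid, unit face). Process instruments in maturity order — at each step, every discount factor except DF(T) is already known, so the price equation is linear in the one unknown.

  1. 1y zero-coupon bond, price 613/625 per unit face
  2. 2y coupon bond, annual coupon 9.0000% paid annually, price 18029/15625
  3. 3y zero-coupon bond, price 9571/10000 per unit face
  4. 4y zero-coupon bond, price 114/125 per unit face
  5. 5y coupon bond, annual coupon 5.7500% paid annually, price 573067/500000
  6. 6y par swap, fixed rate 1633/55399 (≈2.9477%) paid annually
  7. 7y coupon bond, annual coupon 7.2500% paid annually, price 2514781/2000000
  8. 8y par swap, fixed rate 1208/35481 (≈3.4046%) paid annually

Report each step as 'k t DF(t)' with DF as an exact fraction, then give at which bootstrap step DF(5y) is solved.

1 1 613/625
2 2 611/625
3 3 9571/10000
4 4 114/125
5 5 8757/10000
6 6 8367/10000
7 7 7979/10000
8 8 474/625
DF(5y) is solved at step 5

step 1 [1y] zero: DF = P = 613/625 ≈ 0.980800
step 2 [2y] bond c/1=9/100: DF=(18029/15625 − 9/100·(0.980800))/(1+9/100) = 611/625 ≈ 0.977600
step 3 [3y] zero: DF = P = 9571/10000 ≈ 0.957100
step 4 [4y] zero: DF = P = 114/125 ≈ 0.912000
step 5 [5y] bond c/1=23/400: DF=(573067/500000 − 23/400·(0.980800+0.977600+0.957100+0.912000))/(1+23/400) = 8757/10000 ≈ 0.875700
step 6 [6y] swap r/1=1633/55399: DF=(1 − 1633/55399·(0.980800+0.977600+0.957100+0.912000+0.875700))/(1+1633/55399) = 8367/10000 ≈ 0.836700
step 7 [7y] bond c/1=29/400: DF=(2514781/2000000 − 29/400·(0.980800+0.977600+0.957100+0.912000+0.875700+0.836700))/(1+29/400) = 7979/10000 ≈ 0.797900
step 8 [8y] swap r/1=1208/35481: DF=(1 − 1208/35481·(0.980800+0.977600+0.957100+0.912000+0.875700+0.836700+0.797900))/(1+1208/35481) = 474/625 ≈ 0.758400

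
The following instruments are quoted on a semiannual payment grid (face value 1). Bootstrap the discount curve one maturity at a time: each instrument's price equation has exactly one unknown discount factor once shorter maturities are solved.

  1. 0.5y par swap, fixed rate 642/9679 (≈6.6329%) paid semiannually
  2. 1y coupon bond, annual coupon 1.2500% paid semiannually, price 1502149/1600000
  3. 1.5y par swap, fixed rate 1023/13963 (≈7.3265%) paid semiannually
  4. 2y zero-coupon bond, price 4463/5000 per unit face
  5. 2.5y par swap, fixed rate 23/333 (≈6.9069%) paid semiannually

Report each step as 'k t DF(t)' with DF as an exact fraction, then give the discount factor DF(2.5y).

1 1/2 9679/10000
2 1 927/1000
3 3/2 8977/10000
4 2 4463/5000
5 5/2 2109/2500
DF(2.5y) = 2109/2500 ≈ 0.843600

step 1 [0.5y] swap r/2=321/9679: DF=(1 − 321/9679·(0))/(1+321/9679) = 9679/10000 ≈ 0.967900
step 2 [1y] bond c/2=1/160: DF=(1502149/1600000 − 1/160·(0.967900))/(1+1/160) = 927/1000 ≈ 0.927000
step 3 [1.5y] swap r/2=1023/27926: DF=(1 − 1023/27926·(0.967900+0.927000))/(1+1023/27926) = 8977/10000 ≈ 0.897700
step 4 [2y] zero: DF = P = 4463/5000 ≈ 0.892600
step 5 [2.5y] swap r/2=23/666: DF=(1 − 23/666·(0.967900+0.927000+0.897700+0.892600))/(1+23/666) = 2109/2500 ≈ 0.843600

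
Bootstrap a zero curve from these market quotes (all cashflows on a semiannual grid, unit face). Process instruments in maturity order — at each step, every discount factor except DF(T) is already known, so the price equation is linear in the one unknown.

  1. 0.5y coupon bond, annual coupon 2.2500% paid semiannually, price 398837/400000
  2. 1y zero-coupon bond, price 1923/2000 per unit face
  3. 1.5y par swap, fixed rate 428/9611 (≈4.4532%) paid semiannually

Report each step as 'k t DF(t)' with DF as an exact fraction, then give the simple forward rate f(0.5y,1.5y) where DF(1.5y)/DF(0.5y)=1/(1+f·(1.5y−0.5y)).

step 1 [0.5y] bond c/2=9/800: DF=(398837/400000 − 9/800·(0))/(1+9/800) = 493/500 ≈ 0.986000
step 2 [1y] zero: DF = P = 1923/2000 ≈ 0.961500
step 3 [1.5y] swap r/2=214/9611: DF=(1 − 214/9611·(0.986000+0.961500))/(1+214/9611) = 4679/5000 ≈ 0.935800

1 1/2 493/500
2 1 1923/2000
3 3/2 4679/5000
f(0.5y,1.5y) = ((493/500)/(4679/5000) − 1)/(1) = 251/4679 ≈ 5.3644%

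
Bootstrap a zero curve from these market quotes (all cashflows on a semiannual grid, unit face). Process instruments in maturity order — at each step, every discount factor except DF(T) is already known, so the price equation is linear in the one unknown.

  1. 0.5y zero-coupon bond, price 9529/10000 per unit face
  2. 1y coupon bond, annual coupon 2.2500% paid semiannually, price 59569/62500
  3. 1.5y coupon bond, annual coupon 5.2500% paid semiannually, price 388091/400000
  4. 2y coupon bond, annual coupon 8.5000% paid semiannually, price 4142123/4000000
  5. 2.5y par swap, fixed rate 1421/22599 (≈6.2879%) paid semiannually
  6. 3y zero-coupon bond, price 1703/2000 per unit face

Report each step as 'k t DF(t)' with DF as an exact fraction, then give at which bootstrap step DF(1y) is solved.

1 1/2 9529/10000
2 1 9319/10000
3 3/2 2243/2500
4 2 8799/10000
5 5/2 8579/10000
6 3 1703/2000
DF(1y) is solved at step 2

step 1 [0.5y] zero: DF = P = 9529/10000 ≈ 0.952900
step 2 [1y] bond c/2=9/800: DF=(59569/62500 − 9/800·(0.952900))/(1+9/800) = 9319/10000 ≈ 0.931900
step 3 [1.5y] bond c/2=21/800: DF=(388091/400000 − 21/800·(0.952900+0.931900))/(1+21/800) = 2243/2500 ≈ 0.897200
step 4 [2y] bond c/2=17/400: DF=(4142123/4000000 − 17/400·(0.952900+0.931900+0.897200))/(1+17/400) = 8799/10000 ≈ 0.879900
step 5 [2.5y] swap r/2=1421/45198: DF=(1 − 1421/45198·(0.952900+0.931900+0.897200+0.879900))/(1+1421/45198) = 8579/10000 ≈ 0.857900
step 6 [3y] zero: DF = P = 1703/2000 ≈ 0.851500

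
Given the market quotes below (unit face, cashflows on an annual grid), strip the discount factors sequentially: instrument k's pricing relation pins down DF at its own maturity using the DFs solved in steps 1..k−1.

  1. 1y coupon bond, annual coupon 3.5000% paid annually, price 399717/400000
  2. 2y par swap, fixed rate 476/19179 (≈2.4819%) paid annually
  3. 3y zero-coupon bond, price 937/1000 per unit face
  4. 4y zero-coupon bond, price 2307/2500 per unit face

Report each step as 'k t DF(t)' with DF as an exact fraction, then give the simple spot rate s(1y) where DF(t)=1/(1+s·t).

1 1 1931/2000
2 2 2381/2500
3 3 937/1000
4 4 2307/2500
s(1y) = (1/(1931/2000) − 1)/(1) = 69/1931 ≈ 3.5733%

step 1 [1y] bond c/1=7/200: DF=(399717/400000 − 7/200·(0))/(1+7/200) = 1931/2000 ≈ 0.965500
step 2 [2y] swap r/1=476/19179: DF=(1 − 476/19179·(0.965500))/(1+476/19179) = 2381/2500 ≈ 0.952400
step 3 [3y] zero: DF = P = 937/1000 ≈ 0.937000
step 4 [4y] zero: DF = P = 2307/2500 ≈ 0.922800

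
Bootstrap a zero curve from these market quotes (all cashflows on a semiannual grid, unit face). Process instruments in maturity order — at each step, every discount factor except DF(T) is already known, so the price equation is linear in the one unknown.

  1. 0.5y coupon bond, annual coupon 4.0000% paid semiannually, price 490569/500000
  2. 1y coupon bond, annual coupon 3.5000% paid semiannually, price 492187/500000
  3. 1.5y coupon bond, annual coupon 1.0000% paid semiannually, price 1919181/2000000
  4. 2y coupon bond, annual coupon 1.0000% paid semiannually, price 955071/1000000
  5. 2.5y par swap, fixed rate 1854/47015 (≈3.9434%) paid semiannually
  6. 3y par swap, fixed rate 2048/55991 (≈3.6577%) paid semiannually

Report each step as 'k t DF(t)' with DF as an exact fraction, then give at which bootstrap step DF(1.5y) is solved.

step 1 [0.5y] bond c/2=1/50: DF=(490569/500000 − 1/50·(0))/(1+1/50) = 9619/10000 ≈ 0.961900
step 2 [1y] bond c/2=7/400: DF=(492187/500000 − 7/400·(0.961900))/(1+7/400) = 9509/10000 ≈ 0.950900
step 3 [1.5y] bond c/2=1/200: DF=(1919181/2000000 − 1/200·(0.961900+0.950900))/(1+1/200) = 9453/10000 ≈ 0.945300
step 4 [2y] bond c/2=1/200: DF=(955071/1000000 − 1/200·(0.961900+0.950900+0.945300))/(1+1/200) = 9361/10000 ≈ 0.936100
step 5 [2.5y] swap r/2=927/47015: DF=(1 − 927/47015·(0.961900+0.950900+0.945300+0.936100))/(1+927/47015) = 9073/10000 ≈ 0.907300
step 6 [3y] swap r/2=1024/55991: DF=(1 − 1024/55991·(0.961900+0.950900+0.945300+0.936100+0.907300))/(1+1024/55991) = 561/625 ≈ 0.897600

1 1/2 9619/10000
2 1 9509/10000
3 3/2 9453/10000
4 2 9361/10000
5 5/2 9073/10000
6 3 561/625
DF(1.5y) is solved at step 3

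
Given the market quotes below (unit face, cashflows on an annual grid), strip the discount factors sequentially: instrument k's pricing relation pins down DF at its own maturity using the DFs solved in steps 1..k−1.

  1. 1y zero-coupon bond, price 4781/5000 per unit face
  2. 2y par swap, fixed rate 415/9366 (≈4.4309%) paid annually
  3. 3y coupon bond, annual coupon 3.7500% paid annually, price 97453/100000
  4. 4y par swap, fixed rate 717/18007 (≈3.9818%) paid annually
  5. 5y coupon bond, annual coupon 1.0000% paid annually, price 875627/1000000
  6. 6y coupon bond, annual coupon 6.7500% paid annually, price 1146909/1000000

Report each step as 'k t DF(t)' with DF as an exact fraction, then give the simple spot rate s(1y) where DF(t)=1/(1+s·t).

1 1 4781/5000
2 2 917/1000
3 3 2179/2500
4 4 4283/5000
5 5 8313/10000
6 6 7941/10000
s(1y) = (1/(4781/5000) − 1)/(1) = 219/4781 ≈ 4.5806%

step 1 [1y] zero: DF = P = 4781/5000 ≈ 0.956200
step 2 [2y] swap r/1=415/9366: DF=(1 − 415/9366·(0.956200))/(1+415/9366) = 917/1000 ≈ 0.917000
step 3 [3y] bond c/1=3/80: DF=(97453/100000 − 3/80·(0.956200+0.917000))/(1+3/80) = 2179/2500 ≈ 0.871600
step 4 [4y] swap r/1=717/18007: DF=(1 − 717/18007·(0.956200+0.917000+0.871600))/(1+717/18007) = 4283/5000 ≈ 0.856600
step 5 [5y] bond c/1=1/100: DF=(875627/1000000 − 1/100·(0.956200+0.917000+0.871600+0.856600))/(1+1/100) = 8313/10000 ≈ 0.831300
step 6 [6y] bond c/1=27/400: DF=(1146909/1000000 − 27/400·(0.956200+0.917000+0.871600+0.856600+0.831300))/(1+27/400) = 7941/10000 ≈ 0.794100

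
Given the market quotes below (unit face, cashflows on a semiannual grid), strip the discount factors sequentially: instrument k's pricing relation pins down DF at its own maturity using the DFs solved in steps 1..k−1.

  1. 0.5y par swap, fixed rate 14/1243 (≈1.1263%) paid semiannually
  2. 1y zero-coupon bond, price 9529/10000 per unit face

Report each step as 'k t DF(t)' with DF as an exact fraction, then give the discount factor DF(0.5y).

1 1/2 1243/1250
2 1 9529/10000
DF(0.5y) = 1243/1250 ≈ 0.994400

step 1 [0.5y] swap r/2=7/1243: DF=(1 − 7/1243·(0))/(1+7/1243) = 1243/1250 ≈ 0.994400
step 2 [1y] zero: DF = P = 9529/10000 ≈ 0.952900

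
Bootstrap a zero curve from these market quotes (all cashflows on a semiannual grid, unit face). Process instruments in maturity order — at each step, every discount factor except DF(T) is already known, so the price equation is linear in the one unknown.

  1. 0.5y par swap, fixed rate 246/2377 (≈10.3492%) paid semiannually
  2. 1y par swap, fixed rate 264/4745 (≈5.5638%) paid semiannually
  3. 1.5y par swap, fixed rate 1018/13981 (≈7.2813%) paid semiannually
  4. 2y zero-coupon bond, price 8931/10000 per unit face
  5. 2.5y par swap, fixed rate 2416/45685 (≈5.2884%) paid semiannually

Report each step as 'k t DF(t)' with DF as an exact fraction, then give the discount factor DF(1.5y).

1 1/2 2377/2500
2 1 592/625
3 3/2 4491/5000
4 2 8931/10000
5 5/2 1099/1250
DF(1.5y) = 4491/5000 ≈ 0.898200

step 1 [0.5y] swap r/2=123/2377: DF=(1 − 123/2377·(0))/(1+123/2377) = 2377/2500 ≈ 0.950800
step 2 [1y] swap r/2=132/4745: DF=(1 − 132/4745·(0.950800))/(1+132/4745) = 592/625 ≈ 0.947200
step 3 [1.5y] swap r/2=509/13981: DF=(1 − 509/13981·(0.950800+0.947200))/(1+509/13981) = 4491/5000 ≈ 0.898200
step 4 [2y] zero: DF = P = 8931/10000 ≈ 0.893100
step 5 [2.5y] swap r/2=1208/45685: DF=(1 − 1208/45685·(0.950800+0.947200+0.898200+0.893100))/(1+1208/45685) = 1099/1250 ≈ 0.879200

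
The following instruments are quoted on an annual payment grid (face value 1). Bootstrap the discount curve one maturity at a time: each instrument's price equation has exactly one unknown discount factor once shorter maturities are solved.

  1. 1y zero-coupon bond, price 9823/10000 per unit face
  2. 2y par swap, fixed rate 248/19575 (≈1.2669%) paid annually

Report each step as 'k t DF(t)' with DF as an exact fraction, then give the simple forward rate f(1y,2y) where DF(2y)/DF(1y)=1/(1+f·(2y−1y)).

1 1 9823/10000
2 2 1219/1250
f(1y,2y) = ((9823/10000)/(1219/1250) − 1)/(1) = 71/9752 ≈ 0.7281%

step 1 [1y] zero: DF = P = 9823/10000 ≈ 0.982300
step 2 [2y] swap r/1=248/19575: DF=(1 − 248/19575·(0.982300))/(1+248/19575) = 1219/1250 ≈ 0.975200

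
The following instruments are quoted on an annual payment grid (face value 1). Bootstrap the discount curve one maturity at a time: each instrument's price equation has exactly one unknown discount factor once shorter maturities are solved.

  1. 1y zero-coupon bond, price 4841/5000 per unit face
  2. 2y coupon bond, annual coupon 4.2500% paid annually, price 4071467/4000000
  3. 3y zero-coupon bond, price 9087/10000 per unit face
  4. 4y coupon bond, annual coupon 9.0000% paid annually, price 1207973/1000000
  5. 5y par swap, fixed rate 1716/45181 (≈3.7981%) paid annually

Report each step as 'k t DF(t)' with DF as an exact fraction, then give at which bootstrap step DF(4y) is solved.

step 1 [1y] zero: DF = P = 4841/5000 ≈ 0.968200
step 2 [2y] bond c/1=17/400: DF=(4071467/4000000 − 17/400·(0.968200))/(1+17/400) = 9369/10000 ≈ 0.936900
step 3 [3y] zero: DF = P = 9087/10000 ≈ 0.908700
step 4 [4y] bond c/1=9/100: DF=(1207973/1000000 − 9/100·(0.968200+0.936900+0.908700))/(1+9/100) = 8759/10000 ≈ 0.875900
step 5 [5y] swap r/1=1716/45181: DF=(1 − 1716/45181·(0.968200+0.936900+0.908700+0.875900))/(1+1716/45181) = 2071/2500 ≈ 0.828400

1 1 4841/5000
2 2 9369/10000
3 3 9087/10000
4 4 8759/10000
5 5 2071/2500
DF(4y) is solved at step 4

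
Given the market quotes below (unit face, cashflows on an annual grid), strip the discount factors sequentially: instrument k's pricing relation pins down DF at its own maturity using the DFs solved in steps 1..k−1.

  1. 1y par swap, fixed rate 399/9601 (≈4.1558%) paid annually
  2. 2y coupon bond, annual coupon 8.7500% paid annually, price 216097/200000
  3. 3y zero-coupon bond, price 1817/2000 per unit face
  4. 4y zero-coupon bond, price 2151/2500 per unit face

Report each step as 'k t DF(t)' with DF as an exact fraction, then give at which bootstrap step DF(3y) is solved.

step 1 [1y] swap r/1=399/9601: DF=(1 − 399/9601·(0))/(1+399/9601) = 9601/10000 ≈ 0.960100
step 2 [2y] bond c/1=7/80: DF=(216097/200000 − 7/80·(0.960100))/(1+7/80) = 9163/10000 ≈ 0.916300
step 3 [3y] zero: DF = P = 1817/2000 ≈ 0.908500
step 4 [4y] zero: DF = P = 2151/2500 ≈ 0.860400

1 1 9601/10000
2 2 9163/10000
3 3 1817/2000
4 4 2151/2500
DF(3y) is solved at step 3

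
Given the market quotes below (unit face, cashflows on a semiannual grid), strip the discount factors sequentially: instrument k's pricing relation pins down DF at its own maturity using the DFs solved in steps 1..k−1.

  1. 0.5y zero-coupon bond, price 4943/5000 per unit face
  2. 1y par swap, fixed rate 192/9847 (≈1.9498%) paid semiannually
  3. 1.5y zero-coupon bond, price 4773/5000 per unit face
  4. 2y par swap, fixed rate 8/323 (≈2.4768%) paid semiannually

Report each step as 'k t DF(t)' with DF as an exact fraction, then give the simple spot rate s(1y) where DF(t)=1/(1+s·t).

step 1 [0.5y] zero: DF = P = 4943/5000 ≈ 0.988600
step 2 [1y] swap r/2=96/9847: DF=(1 − 96/9847·(0.988600))/(1+96/9847) = 613/625 ≈ 0.980800
step 3 [1.5y] zero: DF = P = 4773/5000 ≈ 0.954600
step 4 [2y] swap r/2=4/323: DF=(1 − 4/323·(0.988600+0.980800+0.954600))/(1+4/323) = 119/125 ≈ 0.952000

1 1/2 4943/5000
2 1 613/625
3 3/2 4773/5000
4 2 119/125
s(1y) = (1/(613/625) − 1)/(1) = 12/613 ≈ 1.9576%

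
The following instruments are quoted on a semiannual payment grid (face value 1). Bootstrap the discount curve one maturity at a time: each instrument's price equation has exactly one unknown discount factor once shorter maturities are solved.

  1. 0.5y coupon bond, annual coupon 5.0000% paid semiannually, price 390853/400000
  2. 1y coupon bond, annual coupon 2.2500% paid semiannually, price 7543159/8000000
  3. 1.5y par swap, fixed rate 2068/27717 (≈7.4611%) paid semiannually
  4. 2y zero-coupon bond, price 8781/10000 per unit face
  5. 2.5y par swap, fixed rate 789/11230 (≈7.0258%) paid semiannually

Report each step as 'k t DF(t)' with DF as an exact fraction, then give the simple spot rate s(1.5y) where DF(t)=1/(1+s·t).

step 1 [0.5y] bond c/2=1/40: DF=(390853/400000 − 1/40·(0))/(1+1/40) = 9533/10000 ≈ 0.953300
step 2 [1y] bond c/2=9/800: DF=(7543159/8000000 − 9/800·(0.953300))/(1+9/800) = 4609/5000 ≈ 0.921800
step 3 [1.5y] swap r/2=1034/27717: DF=(1 − 1034/27717·(0.953300+0.921800))/(1+1034/27717) = 4483/5000 ≈ 0.896600
step 4 [2y] zero: DF = P = 8781/10000 ≈ 0.878100
step 5 [2.5y] swap r/2=789/22460: DF=(1 − 789/22460·(0.953300+0.921800+0.896600+0.878100))/(1+789/22460) = 4211/5000 ≈ 0.842200

1 1/2 9533/10000
2 1 4609/5000
3 3/2 4483/5000
4 2 8781/10000
5 5/2 4211/5000
s(1.5y) = (1/(4483/5000) − 1)/(3/2) = 1034/13449 ≈ 7.6883%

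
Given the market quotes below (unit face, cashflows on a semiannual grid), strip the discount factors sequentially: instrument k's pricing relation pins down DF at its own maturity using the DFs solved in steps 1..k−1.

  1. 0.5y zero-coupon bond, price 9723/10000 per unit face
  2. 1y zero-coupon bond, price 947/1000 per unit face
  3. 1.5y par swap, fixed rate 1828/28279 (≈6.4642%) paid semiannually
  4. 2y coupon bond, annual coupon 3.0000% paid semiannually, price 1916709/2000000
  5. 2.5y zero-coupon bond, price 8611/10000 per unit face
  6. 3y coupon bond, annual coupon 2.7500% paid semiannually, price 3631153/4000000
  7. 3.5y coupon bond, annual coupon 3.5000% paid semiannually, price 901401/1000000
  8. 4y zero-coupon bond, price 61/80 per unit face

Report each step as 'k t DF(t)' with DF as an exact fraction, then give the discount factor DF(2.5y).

step 1 [0.5y] zero: DF = P = 9723/10000 ≈ 0.972300
step 2 [1y] zero: DF = P = 947/1000 ≈ 0.947000
step 3 [1.5y] swap r/2=914/28279: DF=(1 − 914/28279·(0.972300+0.947000))/(1+914/28279) = 4543/5000 ≈ 0.908600
step 4 [2y] bond c/2=3/200: DF=(1916709/2000000 − 3/200·(0.972300+0.947000+0.908600))/(1+3/200) = 564/625 ≈ 0.902400
step 5 [2.5y] zero: DF = P = 8611/10000 ≈ 0.861100
step 6 [3y] bond c/2=11/800: DF=(3631153/4000000 − 11/800·(0.972300+0.947000+0.908600+0.902400+0.861100))/(1+11/800) = 2083/2500 ≈ 0.833200
step 7 [3.5y] bond c/2=7/400: DF=(901401/1000000 − 7/400·(0.972300+0.947000+0.908600+0.902400+0.861100+0.833200))/(1+7/400) = 3963/5000 ≈ 0.792600
step 8 [4y] zero: DF = P = 61/80 ≈ 0.762500

1 1/2 9723/10000
2 1 947/1000
3 3/2 4543/5000
4 2 564/625
5 5/2 8611/10000
6 3 2083/2500
7 7/2 3963/5000
8 4 61/80
DF(2.5y) = 8611/10000 ≈ 0.861100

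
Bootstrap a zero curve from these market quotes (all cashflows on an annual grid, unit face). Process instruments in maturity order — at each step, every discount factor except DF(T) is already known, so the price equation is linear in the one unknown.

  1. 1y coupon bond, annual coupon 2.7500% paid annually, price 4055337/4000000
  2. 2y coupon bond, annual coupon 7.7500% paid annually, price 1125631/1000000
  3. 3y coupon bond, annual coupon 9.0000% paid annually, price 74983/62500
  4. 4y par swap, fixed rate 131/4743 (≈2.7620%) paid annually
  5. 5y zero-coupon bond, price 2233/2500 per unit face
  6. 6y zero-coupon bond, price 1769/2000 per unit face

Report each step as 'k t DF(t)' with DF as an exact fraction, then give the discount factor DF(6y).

1 1 9867/10000
2 2 9737/10000
3 3 2347/2500
4 4 1119/1250
5 5 2233/2500
6 6 1769/2000
DF(6y) = 1769/2000 ≈ 0.884500

step 1 [1y] bond c/1=11/400: DF=(4055337/4000000 − 11/400·(0))/(1+11/400) = 9867/10000 ≈ 0.986700
step 2 [2y] bond c/1=31/400: DF=(1125631/1000000 − 31/400·(0.986700))/(1+31/400) = 9737/10000 ≈ 0.973700
step 3 [3y] bond c/1=9/100: DF=(74983/62500 − 9/100·(0.986700+0.973700))/(1+9/100) = 2347/2500 ≈ 0.938800
step 4 [4y] swap r/1=131/4743: DF=(1 − 131/4743·(0.986700+0.973700+0.938800))/(1+131/4743) = 1119/1250 ≈ 0.895200
step 5 [5y] zero: DF = P = 2233/2500 ≈ 0.893200
step 6 [6y] zero: DF = P = 1769/2000 ≈ 0.884500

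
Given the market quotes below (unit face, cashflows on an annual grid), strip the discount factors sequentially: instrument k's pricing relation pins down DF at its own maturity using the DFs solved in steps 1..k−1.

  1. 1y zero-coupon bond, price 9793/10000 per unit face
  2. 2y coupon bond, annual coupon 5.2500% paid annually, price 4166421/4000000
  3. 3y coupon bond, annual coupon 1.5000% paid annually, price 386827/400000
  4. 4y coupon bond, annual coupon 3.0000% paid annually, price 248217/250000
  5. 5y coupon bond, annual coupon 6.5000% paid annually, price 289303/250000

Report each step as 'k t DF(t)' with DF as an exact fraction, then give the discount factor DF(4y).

1 1 9793/10000
2 2 588/625
3 3 2311/2500
4 4 8811/10000
5 5 537/625
DF(4y) = 8811/10000 ≈ 0.881100

step 1 [1y] zero: DF = P = 9793/10000 ≈ 0.979300
step 2 [2y] bond c/1=21/400: DF=(4166421/4000000 − 21/400·(0.979300))/(1+21/400) = 588/625 ≈ 0.940800
step 3 [3y] bond c/1=3/200: DF=(386827/400000 − 3/200·(0.979300+0.940800))/(1+3/200) = 2311/2500 ≈ 0.924400
step 4 [4y] bond c/1=3/100: DF=(248217/250000 − 3/100·(0.979300+0.940800+0.924400))/(1+3/100) = 8811/10000 ≈ 0.881100
step 5 [5y] bond c/1=13/200: DF=(289303/250000 − 13/200·(0.979300+0.940800+0.924400+0.881100))/(1+13/200) = 537/625 ≈ 0.859200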